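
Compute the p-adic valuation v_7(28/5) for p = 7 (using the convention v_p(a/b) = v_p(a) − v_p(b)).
v_7(28/5) = 1

Factor powers of 7 from the numerator and denominator of the reduced fraction: 28 = 7^1 · 4 and 5 = 7^0 · 5. Apply v_p(a/b) = v_p(a) − v_p(b): v_7(28/5) = 1 − 0 = 1.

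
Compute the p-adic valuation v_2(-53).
v_2(-53) = 0

v_2(n) is the largest exponent k such that 2^k divides n. Factor out: -53 = -2^0 · 53. (Sign doesn't affect v_p.) So v_2(-53) = 0.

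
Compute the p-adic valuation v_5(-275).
v_5(-275) = 2

v_5(n) is the largest exponent k such that 5^k divides n. Factor out: -275 = -5^2 · 11. (Sign doesn't affect v_p.) So v_5(-275) = 2.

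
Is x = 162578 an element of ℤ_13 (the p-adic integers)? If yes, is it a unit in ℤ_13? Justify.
x ∈ ℤ_13 but not a unit; v_13(x) = 3 > 0

ℤ_13 = {x ∈ ℚ_13 : v_13(x) ≥ 0} and ℤ_13^× = {x ∈ ℤ_13 : v_13(x) = 0}. Here v_13(162578) = v_13(num) − v_13(den) = 3; compare against these criteria.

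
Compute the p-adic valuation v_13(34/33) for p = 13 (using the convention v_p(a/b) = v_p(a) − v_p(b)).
v_13(34/33) = 0

Factor powers of 13 from the numerator and denominator of the reduced fraction: 34 = 13^0 · 34 and 33 = 13^0 · 33. Apply v_p(a/b) = v_p(a) − v_p(b): v_13(34/33) = 0 − 0 = 0.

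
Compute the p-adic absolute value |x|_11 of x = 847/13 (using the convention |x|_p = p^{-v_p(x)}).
|847/13|_11 = 1/121

Step 1 — compute v_11(x) by factoring powers of 11 out of the numerator and denominator: v_11(847/13) = 2. Step 2 — apply |x|_p = p^{-v_p(x)} = 11^{-2} = 1/121.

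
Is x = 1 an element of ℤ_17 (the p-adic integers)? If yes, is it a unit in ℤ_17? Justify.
x ∈ ℤ_17^× (unit); v_17(x) = 0

ℤ_17 = {x ∈ ℚ_17 : v_17(x) ≥ 0} and ℤ_17^× = {x ∈ ℤ_17 : v_17(x) = 0}. Here v_17(1) = v_17(num) − v_17(den) = 0; compare against these criteria.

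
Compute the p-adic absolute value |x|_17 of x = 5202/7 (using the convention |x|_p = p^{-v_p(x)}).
|5202/7|_17 = 1/289

Step 1 — compute v_17(x) by factoring powers of 17 out of the numerator and denominator: v_17(5202/7) = 2. Step 2 — apply |x|_p = p^{-v_p(x)} = 17^{-2} = 1/289.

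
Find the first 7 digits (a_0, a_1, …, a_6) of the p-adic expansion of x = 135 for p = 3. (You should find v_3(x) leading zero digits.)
(a_0, …, a_6) = (0, 0, 0, 2, 1, 0, 0)

v_3(135) = 3, so a_0 = ... = a_2 = 0. Factor out: x = 3^3 · u with u = 5 a unit in ℤ_3. Expand u iteratively via a_{v+i} = u_i mod 3, u_{i+1} = (u_i − a_{v+i})/3:
  u_0 = 5;  a_3 = 2;  u_1 = (u_0 − 2)/3 = 1
  u_1 = 1;  a_4 = 1;  u_2 = (u_1 − 1)/3 = 0
  u_2 = 0;  a_5 = 0;  u_3 = (u_2 − 0)/3 = 0
  u_3 = 0;  a_6 = 0;  u_4 = (u_3 − 0)/3 = 0
Digits: (0, 0, 0, 2, 1, 0, 0).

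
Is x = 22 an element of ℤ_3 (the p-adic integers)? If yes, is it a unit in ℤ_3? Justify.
x ∈ ℤ_3^× (unit); v_3(x) = 0

ℤ_3 = {x ∈ ℚ_3 : v_3(x) ≥ 0} and ℤ_3^× = {x ∈ ℤ_3 : v_3(x) = 0}. Here v_3(22) = v_3(num) − v_3(den) = 0; compare against these criteria.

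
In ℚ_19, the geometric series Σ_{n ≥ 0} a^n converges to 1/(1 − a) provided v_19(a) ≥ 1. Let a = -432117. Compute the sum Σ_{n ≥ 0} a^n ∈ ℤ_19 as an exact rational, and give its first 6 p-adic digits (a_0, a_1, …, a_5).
Σ a^n = 1/(1 − a) = 1/432118;  first 6 digits = (1, 0, 0, 13, 15, 18)

v_19(a) = 3 ≥ 1, so the series converges in ℤ_19 to 1/(1 − a) = 1/(1 − (-432117)) = 1/432118. Expand this rational in ℤ_19: compute digits iteratively via d_i = x_i mod 19, x_{i+1} = (x_i − d_i)/19. The first 6 digits are (1, 0, 0, 13, 15, 18).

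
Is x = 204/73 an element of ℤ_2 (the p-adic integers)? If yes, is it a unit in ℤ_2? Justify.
x ∈ ℤ_2 but not a unit; v_2(x) = 2 > 0

ℤ_2 = {x ∈ ℚ_2 : v_2(x) ≥ 0} and ℤ_2^× = {x ∈ ℤ_2 : v_2(x) = 0}. Here v_2(204/73) = v_2(num) − v_2(den) = 2; compare against these criteria.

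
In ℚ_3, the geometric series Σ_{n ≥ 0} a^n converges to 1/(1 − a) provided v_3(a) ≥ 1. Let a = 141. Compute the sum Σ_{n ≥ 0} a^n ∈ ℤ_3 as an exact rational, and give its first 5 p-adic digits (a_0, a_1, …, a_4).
Σ a^n = 1/(1 − a) = -1/140;  first 5 digits = (1, 2, 1, 2, 1)

v_3(a) = 1 ≥ 1, so the series converges in ℤ_3 to 1/(1 − a) = 1/(1 − 141) = -1/140. Expand this rational in ℤ_3: compute digits iteratively via d_i = x_i mod 3, x_{i+1} = (x_i − d_i)/3. The first 5 digits are (1, 2, 1, 2, 1).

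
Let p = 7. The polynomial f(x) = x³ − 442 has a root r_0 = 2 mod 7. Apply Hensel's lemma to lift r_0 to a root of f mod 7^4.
r_3 = 961 (mod 2401)

Hensel: r_{i+1} = r_i − f(r_i)/f′(r_i) mod 7^{i+2}, where f′(x) = 3x². Iterate:
  r_0 = 2 (mod 7)
  r_1 = 30 (mod 49)
  r_2 = 275 (mod 343)
  r_3 = 961 (mod 2401)
Final: r = 961 with f(r) ≡ 0 mod 7^4.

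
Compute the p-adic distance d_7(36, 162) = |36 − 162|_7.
d_7(36, 162) = 1/7

Step 1 — x − y = 36 − 162 = -126. Step 2 — v_7(-126) = 1 (factor: -126 = −(7^1 · 18); the sign does not affect v_p). Step 3 — |x − y|_7 = 7^{-1} = 1/7.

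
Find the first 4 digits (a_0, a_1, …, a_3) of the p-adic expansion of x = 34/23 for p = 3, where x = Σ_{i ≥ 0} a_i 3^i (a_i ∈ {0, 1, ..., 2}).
(a_0, …, a_3) = (2, 1, 0, 0)

v_3(34/23) = 0 (numerator and denominator both coprime to 3), so x ∈ ℤ_3^×. Compute digits iteratively via a_i = x_i mod 3, x_{i+1} = (x_i − a_i)/3, with x_0 = x:
  x_0 = 34/23;  a_0 = 2;  x_1 = (x_0 − 2)/3 = -4/23
  x_1 = -4/23;  a_1 = 1;  x_2 = (x_1 − 1)/3 = -9/23
  x_2 = -9/23;  a_2 = 0;  x_3 = (x_2 − 0)/3 = -3/23
  x_3 = -3/23;  a_3 = 0;  x_4 = (x_3 − 0)/3 = -1/23
Digits: (2, 1, 0, 0).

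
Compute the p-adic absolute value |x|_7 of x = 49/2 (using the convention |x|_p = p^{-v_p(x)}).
|49/2|_7 = 1/49

Step 1 — compute v_7(x) by factoring powers of 7 out of the numerator and denominator: v_7(49/2) = 2. Step 2 — apply |x|_p = p^{-v_p(x)} = 7^{-2} = 1/49.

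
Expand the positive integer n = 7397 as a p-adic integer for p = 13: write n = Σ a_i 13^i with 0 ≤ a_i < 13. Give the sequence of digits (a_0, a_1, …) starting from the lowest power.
(a_0, a_1, …) = (0, 10, 4, 3)

Repeated division by 13 gives the digits low-to-high: 7397 = 10·13^1 + 4·13^2 + 3·13^3. Digit sequence: (0, 10, 4, 3).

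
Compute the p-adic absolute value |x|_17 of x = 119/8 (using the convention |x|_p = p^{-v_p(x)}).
|119/8|_17 = 1/17

Step 1 — compute v_17(x) by factoring powers of 17 out of the numerator and denominator: v_17(119/8) = 1. Step 2 — apply |x|_p = p^{-v_p(x)} = 17^{-1} = 1/17.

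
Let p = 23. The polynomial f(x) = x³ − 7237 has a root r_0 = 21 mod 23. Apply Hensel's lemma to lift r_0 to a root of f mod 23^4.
r_3 = 231907 (mod 279841)

Hensel: r_{i+1} = r_i − f(r_i)/f′(r_i) mod 23^{i+2}, where f′(x) = 3x². Iterate:
  r_0 = 21 (mod 23)
  r_1 = 205 (mod 529)
  r_2 = 734 (mod 12167)
  r_3 = 231907 (mod 279841)
Final: r = 231907 with f(r) ≡ 0 mod 23^4.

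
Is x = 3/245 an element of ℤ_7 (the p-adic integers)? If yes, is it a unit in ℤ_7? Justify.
x ∉ ℤ_7 (v_7(x) = -2 < 0)

ℤ_7 = {x ∈ ℚ_7 : v_7(x) ≥ 0} and ℤ_7^× = {x ∈ ℤ_7 : v_7(x) = 0}. Here v_7(3/245) = v_7(num) − v_7(den) = -2; compare against these criteria.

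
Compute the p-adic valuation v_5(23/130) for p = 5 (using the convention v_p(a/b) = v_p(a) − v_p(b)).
v_5(23/130) = -1

Factor powers of 5 from the numerator and denominator of the reduced fraction: 23 = 5^0 · 23 and 130 = 5^1 · 26. Apply v_p(a/b) = v_p(a) − v_p(b): v_5(23/130) = 0 − 1 = -1.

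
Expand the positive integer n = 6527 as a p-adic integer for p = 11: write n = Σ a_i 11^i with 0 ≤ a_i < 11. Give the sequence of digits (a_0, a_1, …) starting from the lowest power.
(a_0, a_1, …) = (4, 10, 9, 4)

Repeated division by 11 gives the digits low-to-high: 6527 = 4 + 10·11^1 + 9·11^2 + 4·11^3. Digit sequence: (4, 10, 9, 4).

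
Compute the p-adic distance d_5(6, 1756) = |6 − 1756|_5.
d_5(6, 1756) = 1/125

Step 1 — x − y = 6 − 1756 = -1750. Step 2 — v_5(-1750) = 3 (factor: -1750 = −(5^3 · 14); the sign does not affect v_p). Step 3 — |x − y|_5 = 5^{-3} = 1/125.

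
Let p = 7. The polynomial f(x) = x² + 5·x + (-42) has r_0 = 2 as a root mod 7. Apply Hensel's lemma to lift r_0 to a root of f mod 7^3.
r_2 = 212 (mod 343)

Hensel: r_{i+1} = r_i − f(r_i)·(f′(r_i))^{-1} mod 7^{i+2}, f′(x) = 2x + 5. Iterate:
  r_0 = 2 (mod 7)
  r_1 = 16 (mod 49)
  r_2 = 212 (mod 343)
Final: r = 212 satisfies f(r) ≡ 0 mod 7^3.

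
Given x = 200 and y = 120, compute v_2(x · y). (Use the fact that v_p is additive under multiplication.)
v_2(24000) = 6

v_p(x) = 3 (factor: 200 = 2^3 · 25); v_p(y) = 3 (factor: 120 = 2^3 · 15). Additivity: v_p(xy) = v_p(x) + v_p(y) = 3 + 3 = 6. (Direct check: xy = 24000 = 2^6 · (375).)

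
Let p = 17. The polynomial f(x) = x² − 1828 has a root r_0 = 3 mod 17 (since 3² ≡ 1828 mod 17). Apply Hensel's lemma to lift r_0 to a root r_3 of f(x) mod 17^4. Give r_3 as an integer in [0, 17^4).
r_3 = 71352 (mod 83521)

Hensel's recurrence: r_{i+1} = r_i − f(r_i)·(f′(r_i))^{-1} mod 17^{i+2}, with f′(x) = 2x. Iterate:
  r_0 = 3 (mod 17)
  r_1 = 258 (mod 289)
  r_2 = 2570 (mod 4913)
  r_3 = 71352 (mod 83521)
Final: r_3 = 71352, and one checks f(r_3) ≡ 0 mod 17^4.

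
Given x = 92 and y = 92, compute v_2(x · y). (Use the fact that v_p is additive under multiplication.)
v_2(8464) = 4

v_p(x) = 2 (factor: 92 = 2^2 · 23); v_p(y) = 2 (factor: 92 = 2^2 · 23). Additivity: v_p(xy) = v_p(x) + v_p(y) = 2 + 2 = 4. (Direct check: xy = 8464 = 2^4 · (529).)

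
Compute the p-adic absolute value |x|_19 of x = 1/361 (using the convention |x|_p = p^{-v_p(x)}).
|1/361|_19 = 361

Step 1 — compute v_19(x) by factoring powers of 19 out of the numerator and denominator: v_19(1/361) = -2. Step 2 — apply |x|_p = p^{-v_p(x)} = 19^{2} = 361.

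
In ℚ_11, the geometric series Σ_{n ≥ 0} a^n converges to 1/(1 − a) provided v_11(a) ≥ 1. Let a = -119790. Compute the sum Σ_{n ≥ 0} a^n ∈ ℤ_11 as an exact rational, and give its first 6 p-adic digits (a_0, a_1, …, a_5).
Σ a^n = 1/(1 − a) = 1/119791;  first 6 digits = (1, 0, 0, 9, 2, 10)

v_11(a) = 3 ≥ 1, so the series converges in ℤ_11 to 1/(1 − a) = 1/(1 − (-119790)) = 1/119791. Expand this rational in ℤ_11: compute digits iteratively via d_i = x_i mod 11, x_{i+1} = (x_i − d_i)/11. The first 6 digits are (1, 0, 0, 9, 2, 10).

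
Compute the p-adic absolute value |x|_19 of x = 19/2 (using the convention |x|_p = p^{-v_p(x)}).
|19/2|_19 = 1/19

Step 1 — compute v_19(x) by factoring powers of 19 out of the numerator and denominator: v_19(19/2) = 1. Step 2 — apply |x|_p = p^{-v_p(x)} = 19^{-1} = 1/19.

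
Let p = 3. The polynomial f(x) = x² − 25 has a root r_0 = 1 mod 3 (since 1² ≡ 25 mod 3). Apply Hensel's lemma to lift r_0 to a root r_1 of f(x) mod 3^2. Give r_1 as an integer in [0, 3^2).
r_1 = 4 (mod 9)

Hensel's recurrence: r_{i+1} = r_i − f(r_i)·(f′(r_i))^{-1} mod 3^{i+2}, with f′(x) = 2x. Iterate:
  r_0 = 1 (mod 3)
  r_1 = 4 (mod 9)
Final: r_1 = 4, and one checks f(r_1) ≡ 0 mod 3^2.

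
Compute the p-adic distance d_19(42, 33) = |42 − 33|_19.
d_19(42, 33) = 1

Step 1 — x − y = 42 − 33 = 9. Step 2 — v_19(9) = 0 (factor: 9 = (19^0 · 9); the sign does not affect v_p). Step 3 — |x − y|_19 = 19^{0} = 1.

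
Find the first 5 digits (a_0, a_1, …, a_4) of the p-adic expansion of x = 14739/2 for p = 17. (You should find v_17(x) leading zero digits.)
(a_0, …, a_4) = (0, 0, 0, 10, 8)

v_17(14739/2) = 3, so a_0 = ... = a_2 = 0. Factor out: x = 17^3 · u with u = 3/2 a unit in ℤ_17. Expand u iteratively via a_{v+i} = u_i mod 17, u_{i+1} = (u_i − a_{v+i})/17:
  u_0 = 3/2;  a_3 = 10;  u_1 = (u_0 − 10)/17 = -1/2
  u_1 = -1/2;  a_4 = 8;  u_2 = (u_1 − 8)/17 = -1/2
Digits: (0, 0, 0, 10, 8).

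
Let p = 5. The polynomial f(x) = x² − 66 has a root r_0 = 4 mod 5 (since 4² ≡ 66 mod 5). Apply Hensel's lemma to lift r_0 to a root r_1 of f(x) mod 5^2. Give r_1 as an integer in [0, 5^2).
r_1 = 4 (mod 25)

Hensel's recurrence: r_{i+1} = r_i − f(r_i)·(f′(r_i))^{-1} mod 5^{i+2}, with f′(x) = 2x. Iterate:
  r_0 = 4 (mod 5)
  r_1 = 4 (mod 25)
Final: r_1 = 4, and one checks f(r_1) ≡ 0 mod 5^2.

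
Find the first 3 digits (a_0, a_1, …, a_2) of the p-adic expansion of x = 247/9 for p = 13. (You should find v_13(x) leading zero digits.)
(a_0, …, a_2) = (0, 5, 7)

v_13(247/9) = 1, so a_0 = ... = a_0 = 0. Factor out: x = 13^1 · u with u = 19/9 a unit in ℤ_13. Expand u iteratively via a_{v+i} = u_i mod 13, u_{i+1} = (u_i − a_{v+i})/13:
  u_0 = 19/9;  a_1 = 5;  u_1 = (u_0 − 5)/13 = -2/9
  u_1 = -2/9;  a_2 = 7;  u_2 = (u_1 − 7)/13 = -5/9
Digits: (0, 5, 7).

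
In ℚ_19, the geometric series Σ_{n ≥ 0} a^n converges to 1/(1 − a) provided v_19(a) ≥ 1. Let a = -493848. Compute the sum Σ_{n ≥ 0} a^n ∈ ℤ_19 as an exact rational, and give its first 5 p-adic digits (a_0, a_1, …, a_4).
Σ a^n = 1/(1 − a) = 1/493849;  first 5 digits = (1, 0, 0, 4, 15)

v_19(a) = 3 ≥ 1, so the series converges in ℤ_19 to 1/(1 − a) = 1/(1 − (-493848)) = 1/493849. Expand this rational in ℤ_19: compute digits iteratively via d_i = x_i mod 19, x_{i+1} = (x_i − d_i)/19. The first 5 digits are (1, 0, 0, 4, 15).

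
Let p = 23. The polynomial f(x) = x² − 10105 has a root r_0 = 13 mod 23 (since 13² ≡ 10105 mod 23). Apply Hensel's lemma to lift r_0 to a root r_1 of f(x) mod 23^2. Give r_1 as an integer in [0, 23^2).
r_1 = 151 (mod 529)

Hensel's recurrence: r_{i+1} = r_i − f(r_i)·(f′(r_i))^{-1} mod 23^{i+2}, with f′(x) = 2x. Iterate:
  r_0 = 13 (mod 23)
  r_1 = 151 (mod 529)
Final: r_1 = 151, and one checks f(r_1) ≡ 0 mod 23^2.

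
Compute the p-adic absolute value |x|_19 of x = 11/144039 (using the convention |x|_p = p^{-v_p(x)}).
|11/144039|_19 = 6859

Step 1 — compute v_19(x) by factoring powers of 19 out of the numerator and denominator: v_19(11/144039) = -3. Step 2 — apply |x|_p = p^{-v_p(x)} = 19^{3} = 6859.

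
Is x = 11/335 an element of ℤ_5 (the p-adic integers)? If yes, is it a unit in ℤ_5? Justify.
x ∉ ℤ_5 (v_5(x) = -1 < 0)

ℤ_5 = {x ∈ ℚ_5 : v_5(x) ≥ 0} and ℤ_5^× = {x ∈ ℤ_5 : v_5(x) = 0}. Here v_5(11/335) = v_5(num) − v_5(den) = -1; compare against these criteria.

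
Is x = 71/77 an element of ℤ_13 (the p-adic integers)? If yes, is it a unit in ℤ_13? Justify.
x ∈ ℤ_13^× (unit); v_13(x) = 0

ℤ_13 = {x ∈ ℚ_13 : v_13(x) ≥ 0} and ℤ_13^× = {x ∈ ℤ_13 : v_13(x) = 0}. Here v_13(71/77) = v_13(num) − v_13(den) = 0; compare against these criteria.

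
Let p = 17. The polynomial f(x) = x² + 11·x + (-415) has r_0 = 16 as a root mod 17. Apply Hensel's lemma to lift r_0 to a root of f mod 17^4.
r_3 = 30038 (mod 83521)

Hensel: r_{i+1} = r_i − f(r_i)·(f′(r_i))^{-1} mod 17^{i+2}, f′(x) = 2x + 11. Iterate:
  r_0 = 16 (mod 17)
  r_1 = 271 (mod 289)
  r_2 = 560 (mod 4913)
  r_3 = 30038 (mod 83521)
Final: r = 30038 satisfies f(r) ≡ 0 mod 17^4.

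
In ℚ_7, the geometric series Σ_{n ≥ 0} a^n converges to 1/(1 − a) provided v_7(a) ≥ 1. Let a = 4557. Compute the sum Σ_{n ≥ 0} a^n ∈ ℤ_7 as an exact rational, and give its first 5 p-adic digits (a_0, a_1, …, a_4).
Σ a^n = 1/(1 − a) = -1/4556;  first 5 digits = (1, 0, 2, 6, 5)

v_7(a) = 2 ≥ 1, so the series converges in ℤ_7 to 1/(1 − a) = 1/(1 − 4557) = -1/4556. Expand this rational in ℤ_7: compute digits iteratively via d_i = x_i mod 7, x_{i+1} = (x_i − d_i)/7. The first 5 digits are (1, 0, 2, 6, 5).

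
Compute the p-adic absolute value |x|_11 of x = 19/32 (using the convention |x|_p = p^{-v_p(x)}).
|19/32|_11 = 1

Step 1 — compute v_11(x) by factoring powers of 11 out of the numerator and denominator: v_11(19/32) = 0. Step 2 — apply |x|_p = p^{-v_p(x)} = 11^{0} = 1.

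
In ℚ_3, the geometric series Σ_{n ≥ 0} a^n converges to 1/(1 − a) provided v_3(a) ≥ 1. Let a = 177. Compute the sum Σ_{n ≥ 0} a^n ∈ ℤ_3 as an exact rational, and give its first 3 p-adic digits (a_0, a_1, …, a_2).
Σ a^n = 1/(1 − a) = -1/176;  first 3 digits = (1, 2, 2)

v_3(a) = 1 ≥ 1, so the series converges in ℤ_3 to 1/(1 − a) = 1/(1 − 177) = -1/176. Expand this rational in ℤ_3: compute digits iteratively via d_i = x_i mod 3, x_{i+1} = (x_i − d_i)/3. The first 3 digits are (1, 2, 2).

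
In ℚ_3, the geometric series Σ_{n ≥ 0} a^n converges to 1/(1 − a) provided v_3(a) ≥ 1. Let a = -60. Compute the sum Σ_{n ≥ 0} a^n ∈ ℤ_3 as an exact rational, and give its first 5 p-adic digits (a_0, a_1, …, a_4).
Σ a^n = 1/(1 − a) = 1/61;  first 5 digits = (1, 1, 0, 0, 0)

v_3(a) = 1 ≥ 1, so the series converges in ℤ_3 to 1/(1 − a) = 1/(1 − (-60)) = 1/61. Expand this rational in ℤ_3: compute digits iteratively via d_i = x_i mod 3, x_{i+1} = (x_i − d_i)/3. The first 5 digits are (1, 1, 0, 0, 0).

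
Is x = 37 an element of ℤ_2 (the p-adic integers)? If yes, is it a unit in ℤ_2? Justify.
x ∈ ℤ_2^× (unit); v_2(x) = 0

ℤ_2 = {x ∈ ℚ_2 : v_2(x) ≥ 0} and ℤ_2^× = {x ∈ ℤ_2 : v_2(x) = 0}. Here v_2(37) = v_2(num) − v_2(den) = 0; compare against these criteria.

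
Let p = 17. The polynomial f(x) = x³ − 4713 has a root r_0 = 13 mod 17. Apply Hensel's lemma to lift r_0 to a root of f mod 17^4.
r_3 = 10060 (mod 83521)

Hensel: r_{i+1} = r_i − f(r_i)/f′(r_i) mod 17^{i+2}, where f′(x) = 3x². Iterate:
  r_0 = 13 (mod 17)
  r_1 = 234 (mod 289)
  r_2 = 234 (mod 4913)
  r_3 = 10060 (mod 83521)
Final: r = 10060 with f(r) ≡ 0 mod 17^4.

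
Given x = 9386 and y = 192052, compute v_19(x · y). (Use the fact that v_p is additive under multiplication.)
v_19(1802600072) = 5

v_p(x) = 2 (factor: 9386 = 19^2 · 26); v_p(y) = 3 (factor: 192052 = 19^3 · 28). Additivity: v_p(xy) = v_p(x) + v_p(y) = 2 + 3 = 5. (Direct check: xy = 1802600072 = 19^5 · (728).)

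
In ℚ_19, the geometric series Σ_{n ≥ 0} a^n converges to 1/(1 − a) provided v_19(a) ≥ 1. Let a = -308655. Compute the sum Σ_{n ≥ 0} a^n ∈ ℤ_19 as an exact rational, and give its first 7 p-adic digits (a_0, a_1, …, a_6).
Σ a^n = 1/(1 − a) = 1/308656;  first 7 digits = (1, 0, 0, 12, 16, 18, 10)

v_19(a) = 3 ≥ 1, so the series converges in ℤ_19 to 1/(1 − a) = 1/(1 − (-308655)) = 1/308656. Expand this rational in ℤ_19: compute digits iteratively via d_i = x_i mod 19, x_{i+1} = (x_i − d_i)/19. The first 7 digits are (1, 0, 0, 12, 16, 18, 10).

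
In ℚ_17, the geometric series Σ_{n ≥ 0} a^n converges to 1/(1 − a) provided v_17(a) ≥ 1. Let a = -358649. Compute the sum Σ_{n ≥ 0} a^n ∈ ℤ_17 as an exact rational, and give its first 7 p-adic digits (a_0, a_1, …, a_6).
Σ a^n = 1/(1 − a) = 1/358650;  first 7 digits = (1, 0, 0, 12, 12, 16, 7)

v_17(a) = 3 ≥ 1, so the series converges in ℤ_17 to 1/(1 − a) = 1/(1 − (-358649)) = 1/358650. Expand this rational in ℤ_17: compute digits iteratively via d_i = x_i mod 17, x_{i+1} = (x_i − d_i)/17. The first 7 digits are (1, 0, 0, 12, 12, 16, 7).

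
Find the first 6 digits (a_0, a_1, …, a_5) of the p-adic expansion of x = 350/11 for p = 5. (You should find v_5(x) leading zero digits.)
(a_0, …, a_5) = (0, 0, 4, 4, 0, 3)

v_5(350/11) = 2, so a_0 = ... = a_1 = 0. Factor out: x = 5^2 · u with u = 14/11 a unit in ℤ_5. Expand u iteratively via a_{v+i} = u_i mod 5, u_{i+1} = (u_i − a_{v+i})/5:
  u_0 = 14/11;  a_2 = 4;  u_1 = (u_0 − 4)/5 = -6/11
  u_1 = -6/11;  a_3 = 4;  u_2 = (u_1 − 4)/5 = -10/11
  u_2 = -10/11;  a_4 = 0;  u_3 = (u_2 − 0)/5 = -2/11
  u_3 = -2/11;  a_5 = 3;  u_4 = (u_3 − 3)/5 = -7/11
Digits: (0, 0, 4, 4, 0, 3).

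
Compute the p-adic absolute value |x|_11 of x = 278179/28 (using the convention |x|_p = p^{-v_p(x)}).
|278179/28|_11 = 1/14641

Step 1 — compute v_11(x) by factoring powers of 11 out of the numerator and denominator: v_11(278179/28) = 4. Step 2 — apply |x|_p = p^{-v_p(x)} = 11^{-4} = 1/14641.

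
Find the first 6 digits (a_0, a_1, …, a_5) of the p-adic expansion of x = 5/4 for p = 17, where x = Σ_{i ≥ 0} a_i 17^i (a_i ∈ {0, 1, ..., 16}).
(a_0, …, a_5) = (14, 12, 12, 12, 12, 12)

v_17(5/4) = 0 (numerator and denominator both coprime to 17), so x ∈ ℤ_17^×. Compute digits iteratively via a_i = x_i mod 17, x_{i+1} = (x_i − a_i)/17, with x_0 = x:
  x_0 = 5/4;  a_0 = 14;  x_1 = (x_0 − 14)/17 = -3/4
  x_1 = -3/4;  a_1 = 12;  x_2 = (x_1 − 12)/17 = -3/4
  x_2 = -3/4;  a_2 = 12;  x_3 = (x_2 − 12)/17 = -3/4
  x_3 = -3/4;  a_3 = 12;  x_4 = (x_3 − 12)/17 = -3/4
  x_4 = -3/4;  a_4 = 12;  x_5 = (x_4 − 12)/17 = -3/4
  x_5 = -3/4;  a_5 = 12;  x_6 = (x_5 − 12)/17 = -3/4
Digits: (14, 12, 12, 12, 12, 12).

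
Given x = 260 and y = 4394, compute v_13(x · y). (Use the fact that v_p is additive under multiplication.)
v_13(1142440) = 4

v_p(x) = 1 (factor: 260 = 13^1 · 20); v_p(y) = 3 (factor: 4394 = 13^3 · 2). Additivity: v_p(xy) = v_p(x) + v_p(y) = 1 + 3 = 4. (Direct check: xy = 1142440 = 13^4 · (40).)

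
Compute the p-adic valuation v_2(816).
v_2(816) = 4

v_2(n) is the largest exponent k such that 2^k divides n. Factor out: 816 = 2^4 · 51. (Sign doesn't affect v_p.) So v_2(816) = 4.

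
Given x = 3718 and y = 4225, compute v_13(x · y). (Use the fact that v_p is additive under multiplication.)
v_13(15708550) = 4

v_p(x) = 2 (factor: 3718 = 13^2 · 22); v_p(y) = 2 (factor: 4225 = 13^2 · 25). Additivity: v_p(xy) = v_p(x) + v_p(y) = 2 + 2 = 4. (Direct check: xy = 15708550 = 13^4 · (550).)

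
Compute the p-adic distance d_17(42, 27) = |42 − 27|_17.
d_17(42, 27) = 1

Step 1 — x − y = 42 − 27 = 15. Step 2 — v_17(15) = 0 (factor: 15 = (17^0 · 15); the sign does not affect v_p). Step 3 — |x − y|_17 = 17^{0} = 1.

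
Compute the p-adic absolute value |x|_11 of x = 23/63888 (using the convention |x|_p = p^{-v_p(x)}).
|23/63888|_11 = 1331

Step 1 — compute v_11(x) by factoring powers of 11 out of the numerator and denominator: v_11(23/63888) = -3. Step 2 — apply |x|_p = p^{-v_p(x)} = 11^{3} = 1331.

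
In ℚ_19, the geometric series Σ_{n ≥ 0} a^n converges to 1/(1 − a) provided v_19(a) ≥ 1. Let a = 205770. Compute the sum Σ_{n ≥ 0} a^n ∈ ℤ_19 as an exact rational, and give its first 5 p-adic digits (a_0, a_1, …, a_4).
Σ a^n = 1/(1 − a) = -1/205769;  first 5 digits = (1, 0, 0, 11, 1)

v_19(a) = 3 ≥ 1, so the series converges in ℤ_19 to 1/(1 − a) = 1/(1 − 205770) = -1/205769. Expand this rational in ℤ_19: compute digits iteratively via d_i = x_i mod 19, x_{i+1} = (x_i − d_i)/19. The first 5 digits are (1, 0, 0, 11, 1).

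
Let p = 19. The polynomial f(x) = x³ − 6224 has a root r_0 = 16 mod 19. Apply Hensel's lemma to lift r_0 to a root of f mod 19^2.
r_1 = 282 (mod 361)

Hensel: r_{i+1} = r_i − f(r_i)/f′(r_i) mod 19^{i+2}, where f′(x) = 3x². Iterate:
  r_0 = 16 (mod 19)
  r_1 = 282 (mod 361)
Final: r = 282 with f(r) ≡ 0 mod 19^2.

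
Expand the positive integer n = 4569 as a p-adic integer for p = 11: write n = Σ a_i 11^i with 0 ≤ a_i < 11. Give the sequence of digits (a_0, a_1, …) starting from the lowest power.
(a_0, a_1, …) = (4, 8, 4, 3)

Repeated division by 11 gives the digits low-to-high: 4569 = 4 + 8·11^1 + 4·11^2 + 3·11^3. Digit sequence: (4, 8, 4, 3).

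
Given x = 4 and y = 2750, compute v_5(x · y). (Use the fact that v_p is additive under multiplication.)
v_5(11000) = 3

v_p(x) = 0 (factor: 4 = 5^0 · 4); v_p(y) = 3 (factor: 2750 = 5^3 · 22). Additivity: v_p(xy) = v_p(x) + v_p(y) = 0 + 3 = 3. (Direct check: xy = 11000 = 5^3 · (88).)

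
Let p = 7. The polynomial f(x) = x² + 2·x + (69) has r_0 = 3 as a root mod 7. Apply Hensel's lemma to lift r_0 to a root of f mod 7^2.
r_1 = 17 (mod 49)

Hensel: r_{i+1} = r_i − f(r_i)·(f′(r_i))^{-1} mod 7^{i+2}, f′(x) = 2x + 2. Iterate:
  r_0 = 3 (mod 7)
  r_1 = 17 (mod 49)
Final: r = 17 satisfies f(r) ≡ 0 mod 7^2.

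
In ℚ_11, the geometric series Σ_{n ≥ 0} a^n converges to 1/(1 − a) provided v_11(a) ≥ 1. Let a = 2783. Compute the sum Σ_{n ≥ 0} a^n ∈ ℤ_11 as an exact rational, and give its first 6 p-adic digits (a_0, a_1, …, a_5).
Σ a^n = 1/(1 − a) = -1/2782;  first 6 digits = (1, 0, 1, 2, 1, 4)

v_11(a) = 2 ≥ 1, so the series converges in ℤ_11 to 1/(1 − a) = 1/(1 − 2783) = -1/2782. Expand this rational in ℤ_11: compute digits iteratively via d_i = x_i mod 11, x_{i+1} = (x_i − d_i)/11. The first 6 digits are (1, 0, 1, 2, 1, 4).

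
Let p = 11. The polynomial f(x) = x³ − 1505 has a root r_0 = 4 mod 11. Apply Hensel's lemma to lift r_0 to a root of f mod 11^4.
r_3 = 1786 (mod 14641)

Hensel: r_{i+1} = r_i − f(r_i)/f′(r_i) mod 11^{i+2}, where f′(x) = 3x². Iterate:
  r_0 = 4 (mod 11)
  r_1 = 92 (mod 121)
  r_2 = 455 (mod 1331)
  r_3 = 1786 (mod 14641)
Final: r = 1786 with f(r) ≡ 0 mod 11^4.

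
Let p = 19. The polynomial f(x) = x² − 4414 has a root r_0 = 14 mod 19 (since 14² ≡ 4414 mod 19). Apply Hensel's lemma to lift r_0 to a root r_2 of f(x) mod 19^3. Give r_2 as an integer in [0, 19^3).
r_2 = 5657 (mod 6859)

Hensel's recurrence: r_{i+1} = r_i − f(r_i)·(f′(r_i))^{-1} mod 19^{i+2}, with f′(x) = 2x. Iterate:
  r_0 = 14 (mod 19)
  r_1 = 242 (mod 361)
  r_2 = 5657 (mod 6859)
Final: r_2 = 5657, and one checks f(r_2) ≡ 0 mod 19^3.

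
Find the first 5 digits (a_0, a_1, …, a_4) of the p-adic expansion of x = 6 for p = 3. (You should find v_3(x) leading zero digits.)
(a_0, …, a_4) = (0, 2, 0, 0, 0)

v_3(6) = 1, so a_0 = ... = a_0 = 0. Factor out: x = 3^1 · u with u = 2 a unit in ℤ_3. Expand u iteratively via a_{v+i} = u_i mod 3, u_{i+1} = (u_i − a_{v+i})/3:
  u_0 = 2;  a_1 = 2;  u_1 = (u_0 − 2)/3 = 0
  u_1 = 0;  a_2 = 0;  u_2 = (u_1 − 0)/3 = 0
  u_2 = 0;  a_3 = 0;  u_3 = (u_2 − 0)/3 = 0
  u_3 = 0;  a_4 = 0;  u_4 = (u_3 − 0)/3 = 0
Digits: (0, 2, 0, 0, 0).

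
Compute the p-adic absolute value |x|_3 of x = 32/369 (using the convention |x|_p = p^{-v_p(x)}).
|32/369|_3 = 9

Step 1 — compute v_3(x) by factoring powers of 3 out of the numerator and denominator: v_3(32/369) = -2. Step 2 — apply |x|_p = p^{-v_p(x)} = 3^{2} = 9.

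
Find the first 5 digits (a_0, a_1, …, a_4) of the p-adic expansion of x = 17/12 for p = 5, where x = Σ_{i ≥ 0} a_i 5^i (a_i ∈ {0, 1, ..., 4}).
(a_0, …, a_4) = (1, 3, 4, 2, 4)

v_5(17/12) = 0 (numerator and denominator both coprime to 5), so x ∈ ℤ_5^×. Compute digits iteratively via a_i = x_i mod 5, x_{i+1} = (x_i − a_i)/5, with x_0 = x:
  x_0 = 17/12;  a_0 = 1;  x_1 = (x_0 − 1)/5 = 1/12
  x_1 = 1/12;  a_1 = 3;  x_2 = (x_1 − 3)/5 = -7/12
  x_2 = -7/12;  a_2 = 4;  x_3 = (x_2 − 4)/5 = -11/12
  x_3 = -11/12;  a_3 = 2;  x_4 = (x_3 − 2)/5 = -7/12
  x_4 = -7/12;  a_4 = 4;  x_5 = (x_4 − 4)/5 = -11/12
Digits: (1, 3, 4, 2, 4).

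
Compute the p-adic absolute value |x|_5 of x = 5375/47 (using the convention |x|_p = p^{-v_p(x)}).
|5375/47|_5 = 1/125

Step 1 — compute v_5(x) by factoring powers of 5 out of the numerator and denominator: v_5(5375/47) = 3. Step 2 — apply |x|_p = p^{-v_p(x)} = 5^{-3} = 1/125.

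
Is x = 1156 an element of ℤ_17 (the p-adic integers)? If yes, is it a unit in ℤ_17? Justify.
x ∈ ℤ_17 but not a unit; v_17(x) = 2 > 0

ℤ_17 = {x ∈ ℚ_17 : v_17(x) ≥ 0} and ℤ_17^× = {x ∈ ℤ_17 : v_17(x) = 0}. Here v_17(1156) = v_17(num) − v_17(den) = 2; compare against these criteria.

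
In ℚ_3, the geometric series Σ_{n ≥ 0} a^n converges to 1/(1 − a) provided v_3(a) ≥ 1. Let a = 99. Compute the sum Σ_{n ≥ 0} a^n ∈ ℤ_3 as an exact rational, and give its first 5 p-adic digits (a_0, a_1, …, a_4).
Σ a^n = 1/(1 − a) = -1/98;  first 5 digits = (1, 0, 2, 0, 2)

v_3(a) = 2 ≥ 1, so the series converges in ℤ_3 to 1/(1 − a) = 1/(1 − 99) = -1/98. Expand this rational in ℤ_3: compute digits iteratively via d_i = x_i mod 3, x_{i+1} = (x_i − d_i)/3. The first 5 digits are (1, 0, 2, 0, 2).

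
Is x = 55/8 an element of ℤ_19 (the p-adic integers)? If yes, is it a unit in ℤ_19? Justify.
x ∈ ℤ_19^× (unit); v_19(x) = 0

ℤ_19 = {x ∈ ℚ_19 : v_19(x) ≥ 0} and ℤ_19^× = {x ∈ ℤ_19 : v_19(x) = 0}. Here v_19(55/8) = v_19(num) − v_19(den) = 0; compare against these criteria.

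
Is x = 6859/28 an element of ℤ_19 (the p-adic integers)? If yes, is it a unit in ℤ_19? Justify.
x ∈ ℤ_19 but not a unit; v_19(x) = 3 > 0

ℤ_19 = {x ∈ ℚ_19 : v_19(x) ≥ 0} and ℤ_19^× = {x ∈ ℤ_19 : v_19(x) = 0}. Here v_19(6859/28) = v_19(num) − v_19(den) = 3; compare against these criteria.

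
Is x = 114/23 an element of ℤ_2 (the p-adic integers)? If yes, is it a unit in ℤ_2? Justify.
x ∈ ℤ_2 but not a unit; v_2(x) = 1 > 0

ℤ_2 = {x ∈ ℚ_2 : v_2(x) ≥ 0} and ℤ_2^× = {x ∈ ℤ_2 : v_2(x) = 0}. Here v_2(114/23) = v_2(num) − v_2(den) = 1; compare against these criteria.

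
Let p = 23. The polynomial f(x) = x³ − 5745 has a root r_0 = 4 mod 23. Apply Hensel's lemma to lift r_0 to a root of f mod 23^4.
r_3 = 213122 (mod 279841)

Hensel: r_{i+1} = r_i − f(r_i)/f′(r_i) mod 23^{i+2}, where f′(x) = 3x². Iterate:
  r_0 = 4 (mod 23)
  r_1 = 464 (mod 529)
  r_2 = 6283 (mod 12167)
  r_3 = 213122 (mod 279841)
Final: r = 213122 with f(r) ≡ 0 mod 23^4.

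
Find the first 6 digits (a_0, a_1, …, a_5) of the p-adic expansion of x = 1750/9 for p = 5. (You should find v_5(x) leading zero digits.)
(a_0, …, a_5) = (0, 0, 0, 1, 4, 2)

v_5(1750/9) = 3, so a_0 = ... = a_2 = 0. Factor out: x = 5^3 · u with u = 14/9 a unit in ℤ_5. Expand u iteratively via a_{v+i} = u_i mod 5, u_{i+1} = (u_i − a_{v+i})/5:
  u_0 = 14/9;  a_3 = 1;  u_1 = (u_0 − 1)/5 = 1/9
  u_1 = 1/9;  a_4 = 4;  u_2 = (u_1 − 4)/5 = -7/9
  u_2 = -7/9;  a_5 = 2;  u_3 = (u_2 − 2)/5 = -5/9
Digits: (0, 0, 0, 1, 4, 2).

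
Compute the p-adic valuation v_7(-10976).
v_7(-10976) = 3

v_7(n) is the largest exponent k such that 7^k divides n. Factor out: -10976 = -7^3 · 32. (Sign doesn't affect v_p.) So v_7(-10976) = 3.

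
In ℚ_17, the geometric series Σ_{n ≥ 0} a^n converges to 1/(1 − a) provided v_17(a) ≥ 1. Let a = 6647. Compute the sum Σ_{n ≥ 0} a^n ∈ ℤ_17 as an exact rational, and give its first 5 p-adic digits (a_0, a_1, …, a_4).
Σ a^n = 1/(1 − a) = -1/6646;  first 5 digits = (1, 0, 6, 1, 2)

v_17(a) = 2 ≥ 1, so the series converges in ℤ_17 to 1/(1 − a) = 1/(1 − 6647) = -1/6646. Expand this rational in ℤ_17: compute digits iteratively via d_i = x_i mod 17, x_{i+1} = (x_i − d_i)/17. The first 5 digits are (1, 0, 6, 1, 2).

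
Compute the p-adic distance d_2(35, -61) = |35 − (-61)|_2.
d_2(35, -61) = 1/32

Step 1 — x − y = 35 − (-61) = 96. Step 2 — v_2(96) = 5 (factor: 96 = (2^5 · 3); the sign does not affect v_p). Step 3 — |x − y|_2 = 2^{-5} = 1/32.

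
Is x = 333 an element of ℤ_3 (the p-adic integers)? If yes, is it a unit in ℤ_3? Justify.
x ∈ ℤ_3 but not a unit; v_3(x) = 2 > 0

ℤ_3 = {x ∈ ℚ_3 : v_3(x) ≥ 0} and ℤ_3^× = {x ∈ ℤ_3 : v_3(x) = 0}. Here v_3(333) = v_3(num) − v_3(den) = 2; compare against these criteria.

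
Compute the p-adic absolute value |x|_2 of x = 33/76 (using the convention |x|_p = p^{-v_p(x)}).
|33/76|_2 = 4

Step 1 — compute v_2(x) by factoring powers of 2 out of the numerator and denominator: v_2(33/76) = -2. Step 2 — apply |x|_p = p^{-v_p(x)} = 2^{2} = 4.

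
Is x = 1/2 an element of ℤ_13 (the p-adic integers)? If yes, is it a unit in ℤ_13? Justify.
x ∈ ℤ_13^× (unit); v_13(x) = 0

ℤ_13 = {x ∈ ℚ_13 : v_13(x) ≥ 0} and ℤ_13^× = {x ∈ ℤ_13 : v_13(x) = 0}. Here v_13(1/2) = v_13(num) − v_13(den) = 0; compare against these criteria.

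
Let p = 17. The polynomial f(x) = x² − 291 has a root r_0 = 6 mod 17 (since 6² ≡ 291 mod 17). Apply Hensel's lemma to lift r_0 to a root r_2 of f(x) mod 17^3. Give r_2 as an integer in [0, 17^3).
r_2 = 2267 (mod 4913)

Hensel's recurrence: r_{i+1} = r_i − f(r_i)·(f′(r_i))^{-1} mod 17^{i+2}, with f′(x) = 2x. Iterate:
  r_0 = 6 (mod 17)
  r_1 = 244 (mod 289)
  r_2 = 2267 (mod 4913)
Final: r_2 = 2267, and one checks f(r_2) ≡ 0 mod 17^3.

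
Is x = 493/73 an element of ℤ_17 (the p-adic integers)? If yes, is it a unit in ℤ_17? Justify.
x ∈ ℤ_17 but not a unit; v_17(x) = 1 > 0

ℤ_17 = {x ∈ ℚ_17 : v_17(x) ≥ 0} and ℤ_17^× = {x ∈ ℤ_17 : v_17(x) = 0}. Here v_17(493/73) = v_17(num) − v_17(den) = 1; compare against these criteria.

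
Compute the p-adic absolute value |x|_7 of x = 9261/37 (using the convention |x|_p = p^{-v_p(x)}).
|9261/37|_7 = 1/343

Step 1 — compute v_7(x) by factoring powers of 7 out of the numerator and denominator: v_7(9261/37) = 3. Step 2 — apply |x|_p = p^{-v_p(x)} = 7^{-3} = 1/343.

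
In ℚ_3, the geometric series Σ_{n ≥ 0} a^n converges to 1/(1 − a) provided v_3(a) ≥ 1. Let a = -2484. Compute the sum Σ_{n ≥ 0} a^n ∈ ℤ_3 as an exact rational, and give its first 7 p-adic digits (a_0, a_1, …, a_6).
Σ a^n = 1/(1 − a) = 1/2485;  first 7 digits = (1, 0, 0, 1, 2, 1, 0)

v_3(a) = 3 ≥ 1, so the series converges in ℤ_3 to 1/(1 − a) = 1/(1 − (-2484)) = 1/2485. Expand this rational in ℤ_3: compute digits iteratively via d_i = x_i mod 3, x_{i+1} = (x_i − d_i)/3. The first 7 digits are (1, 0, 0, 1, 2, 1, 0).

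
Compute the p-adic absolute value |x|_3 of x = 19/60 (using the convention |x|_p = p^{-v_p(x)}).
|19/60|_3 = 3

Step 1 — compute v_3(x) by factoring powers of 3 out of the numerator and denominator: v_3(19/60) = -1. Step 2 — apply |x|_p = p^{-v_p(x)} = 3^{1} = 3.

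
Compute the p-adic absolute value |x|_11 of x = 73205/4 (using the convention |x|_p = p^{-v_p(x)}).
|73205/4|_11 = 1/14641

Step 1 — compute v_11(x) by factoring powers of 11 out of the numerator and denominator: v_11(73205/4) = 4. Step 2 — apply |x|_p = p^{-v_p(x)} = 11^{-4} = 1/14641.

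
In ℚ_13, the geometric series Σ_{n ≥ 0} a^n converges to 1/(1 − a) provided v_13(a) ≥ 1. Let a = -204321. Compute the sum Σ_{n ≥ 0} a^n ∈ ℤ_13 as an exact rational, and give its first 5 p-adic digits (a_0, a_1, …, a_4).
Σ a^n = 1/(1 − a) = 1/204322;  first 5 digits = (1, 0, 0, 11, 5)

v_13(a) = 3 ≥ 1, so the series converges in ℤ_13 to 1/(1 − a) = 1/(1 − (-204321)) = 1/204322. Expand this rational in ℤ_13: compute digits iteratively via d_i = x_i mod 13, x_{i+1} = (x_i − d_i)/13. The first 5 digits are (1, 0, 0, 11, 5).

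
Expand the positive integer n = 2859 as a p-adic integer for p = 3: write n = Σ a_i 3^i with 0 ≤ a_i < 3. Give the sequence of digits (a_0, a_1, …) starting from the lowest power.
(a_0, a_1, …) = (0, 2, 2, 0, 2, 2, 0, 1)

Repeated division by 3 gives the digits low-to-high: 2859 = 2·3^1 + 2·3^2 + 2·3^4 + 2·3^5 + 1·3^7. Digit sequence: (0, 2, 2, 0, 2, 2, 0, 1).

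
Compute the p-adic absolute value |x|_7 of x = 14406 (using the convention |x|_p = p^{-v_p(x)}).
|14406|_7 = 1/2401

Step 1 — compute v_7(x) by factoring powers of 7 out of the numerator and denominator: v_7(14406) = 4. Step 2 — apply |x|_p = p^{-v_p(x)} = 7^{-4} = 1/2401.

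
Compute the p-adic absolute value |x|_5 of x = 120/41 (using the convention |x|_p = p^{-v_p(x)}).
|120/41|_5 = 1/5

Step 1 — compute v_5(x) by factoring powers of 5 out of the numerator and denominator: v_5(120/41) = 1. Step 2 — apply |x|_p = p^{-v_p(x)} = 5^{-1} = 1/5.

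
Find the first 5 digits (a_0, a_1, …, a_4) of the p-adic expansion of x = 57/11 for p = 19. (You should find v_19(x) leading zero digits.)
(a_0, …, a_4) = (0, 2, 12, 8, 3)

v_19(57/11) = 1, so a_0 = ... = a_0 = 0. Factor out: x = 19^1 · u with u = 3/11 a unit in ℤ_19. Expand u iteratively via a_{v+i} = u_i mod 19, u_{i+1} = (u_i − a_{v+i})/19:
  u_0 = 3/11;  a_1 = 2;  u_1 = (u_0 − 2)/19 = -1/11
  u_1 = -1/11;  a_2 = 12;  u_2 = (u_1 − 12)/19 = -7/11
  u_2 = -7/11;  a_3 = 8;  u_3 = (u_2 − 8)/19 = -5/11
  u_3 = -5/11;  a_4 = 3;  u_4 = (u_3 − 3)/19 = -2/11
Digits: (0, 2, 12, 8, 3).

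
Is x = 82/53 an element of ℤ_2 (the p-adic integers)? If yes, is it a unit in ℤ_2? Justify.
x ∈ ℤ_2 but not a unit; v_2(x) = 1 > 0

ℤ_2 = {x ∈ ℚ_2 : v_2(x) ≥ 0} and ℤ_2^× = {x ∈ ℤ_2 : v_2(x) = 0}. Here v_2(82/53) = v_2(num) − v_2(den) = 1; compare against these criteria.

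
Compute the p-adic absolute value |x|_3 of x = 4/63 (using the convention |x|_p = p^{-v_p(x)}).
|4/63|_3 = 9

Step 1 — compute v_3(x) by factoring powers of 3 out of the numerator and denominator: v_3(4/63) = -2. Step 2 — apply |x|_p = p^{-v_p(x)} = 3^{2} = 9.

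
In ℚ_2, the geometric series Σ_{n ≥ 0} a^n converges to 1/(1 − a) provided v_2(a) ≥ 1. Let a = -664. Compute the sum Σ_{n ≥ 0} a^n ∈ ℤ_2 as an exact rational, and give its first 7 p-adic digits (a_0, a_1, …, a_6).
Σ a^n = 1/(1 − a) = 1/665;  first 7 digits = (1, 0, 0, 1, 0, 1, 0)

v_2(a) = 3 ≥ 1, so the series converges in ℤ_2 to 1/(1 − a) = 1/(1 − (-664)) = 1/665. Expand this rational in ℤ_2: compute digits iteratively via d_i = x_i mod 2, x_{i+1} = (x_i − d_i)/2. The first 7 digits are (1, 0, 0, 1, 0, 1, 0).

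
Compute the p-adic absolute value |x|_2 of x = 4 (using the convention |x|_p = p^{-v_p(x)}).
|4|_2 = 1/4

Step 1 — compute v_2(x) by factoring powers of 2 out of the numerator and denominator: v_2(4) = 2. Step 2 — apply |x|_p = p^{-v_p(x)} = 2^{-2} = 1/4.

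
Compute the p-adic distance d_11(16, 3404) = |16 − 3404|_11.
d_11(16, 3404) = 1/121

Step 1 — x − y = 16 − 3404 = -3388. Step 2 — v_11(-3388) = 2 (factor: -3388 = −(11^2 · 28); the sign does not affect v_p). Step 3 — |x − y|_11 = 11^{-2} = 1/121.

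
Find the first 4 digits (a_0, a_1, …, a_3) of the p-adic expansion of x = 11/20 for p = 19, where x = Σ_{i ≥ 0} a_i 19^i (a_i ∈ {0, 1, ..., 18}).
(a_0, …, a_3) = (11, 8, 10, 8)

v_19(11/20) = 0 (numerator and denominator both coprime to 19), so x ∈ ℤ_19^×. Compute digits iteratively via a_i = x_i mod 19, x_{i+1} = (x_i − a_i)/19, with x_0 = x:
  x_0 = 11/20;  a_0 = 11;  x_1 = (x_0 − 11)/19 = -11/20
  x_1 = -11/20;  a_1 = 8;  x_2 = (x_1 − 8)/19 = -9/20
  x_2 = -9/20;  a_2 = 10;  x_3 = (x_2 − 10)/19 = -11/20
  x_3 = -11/20;  a_3 = 8;  x_4 = (x_3 − 8)/19 = -9/20
Digits: (11, 8, 10, 8).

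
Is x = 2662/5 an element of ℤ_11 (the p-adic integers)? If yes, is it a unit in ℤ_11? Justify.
x ∈ ℤ_11 but not a unit; v_11(x) = 3 > 0

ℤ_11 = {x ∈ ℚ_11 : v_11(x) ≥ 0} and ℤ_11^× = {x ∈ ℤ_11 : v_11(x) = 0}. Here v_11(2662/5) = v_11(num) − v_11(den) = 3; compare against these criteria.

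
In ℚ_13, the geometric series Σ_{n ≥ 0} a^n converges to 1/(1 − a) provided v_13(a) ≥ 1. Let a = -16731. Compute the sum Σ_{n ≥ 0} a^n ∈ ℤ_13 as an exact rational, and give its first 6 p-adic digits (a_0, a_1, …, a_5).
Σ a^n = 1/(1 − a) = 1/16732;  first 6 digits = (1, 0, 5, 5, 11, 12)

v_13(a) = 2 ≥ 1, so the series converges in ℤ_13 to 1/(1 − a) = 1/(1 − (-16731)) = 1/16732. Expand this rational in ℤ_13: compute digits iteratively via d_i = x_i mod 13, x_{i+1} = (x_i − d_i)/13. The first 6 digits are (1, 0, 5, 5, 11, 12).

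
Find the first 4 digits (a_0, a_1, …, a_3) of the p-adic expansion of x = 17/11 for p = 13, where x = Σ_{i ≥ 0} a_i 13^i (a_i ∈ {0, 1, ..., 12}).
(a_0, …, a_3) = (11, 4, 2, 1)

v_13(17/11) = 0 (numerator and denominator both coprime to 13), so x ∈ ℤ_13^×. Compute digits iteratively via a_i = x_i mod 13, x_{i+1} = (x_i − a_i)/13, with x_0 = x:
  x_0 = 17/11;  a_0 = 11;  x_1 = (x_0 − 11)/13 = -8/11
  x_1 = -8/11;  a_1 = 4;  x_2 = (x_1 − 4)/13 = -4/11
  x_2 = -4/11;  a_2 = 2;  x_3 = (x_2 − 2)/13 = -2/11
  x_3 = -2/11;  a_3 = 1;  x_4 = (x_3 − 1)/13 = -1/11
Digits: (11, 4, 2, 1).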